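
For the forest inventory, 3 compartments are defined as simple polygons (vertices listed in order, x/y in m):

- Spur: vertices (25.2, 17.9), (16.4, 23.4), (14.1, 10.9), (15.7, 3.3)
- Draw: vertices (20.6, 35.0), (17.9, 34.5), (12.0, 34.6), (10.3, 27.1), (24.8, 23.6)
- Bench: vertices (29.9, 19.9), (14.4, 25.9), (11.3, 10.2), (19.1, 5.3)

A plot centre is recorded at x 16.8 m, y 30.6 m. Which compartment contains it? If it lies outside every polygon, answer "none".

Draw

Cast a ray rightward from (16.8, 30.6). For each polygon, the edges (by vertex number in listed order) whose endpoints lie on opposite sides of y = 30.6, where each meets that height, and whether that is right or left of the point:
Spur: no edge straddles that height → 0 crossings.
Draw: 3–4 at x≈11.09 (left), 5–1 at x≈22.22 (right) → 1 crossing.
Bench: no edge straddles that height → 0 crossings.
Only Draw has an odd count, so the point is inside Draw.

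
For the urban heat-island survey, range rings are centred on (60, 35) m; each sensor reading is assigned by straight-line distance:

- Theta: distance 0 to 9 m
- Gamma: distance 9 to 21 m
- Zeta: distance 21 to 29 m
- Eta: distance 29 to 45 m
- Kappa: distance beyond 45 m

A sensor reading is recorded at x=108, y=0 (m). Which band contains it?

Kappa

Distance = √((108−60)² + (0−35)²) = √(2304.000 + 1225.000) = 59.405 m.
45 ≤ 59.405 < ∞ → Kappa.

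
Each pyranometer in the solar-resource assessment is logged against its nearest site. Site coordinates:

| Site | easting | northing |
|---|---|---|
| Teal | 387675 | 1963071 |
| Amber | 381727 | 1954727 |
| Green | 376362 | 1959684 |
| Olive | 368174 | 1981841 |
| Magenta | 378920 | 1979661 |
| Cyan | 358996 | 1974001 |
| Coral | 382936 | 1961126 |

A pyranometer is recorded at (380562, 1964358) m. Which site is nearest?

Squared distances to each site:
Teal: 52251138.000; Amber: 94113386.000; Green: 39486276.000; Olive: 459117833.000; Magenta: 236877973.000; Cyan: 558079805.000; Coral: 16081700.000.
Minimum at Coral.

Coral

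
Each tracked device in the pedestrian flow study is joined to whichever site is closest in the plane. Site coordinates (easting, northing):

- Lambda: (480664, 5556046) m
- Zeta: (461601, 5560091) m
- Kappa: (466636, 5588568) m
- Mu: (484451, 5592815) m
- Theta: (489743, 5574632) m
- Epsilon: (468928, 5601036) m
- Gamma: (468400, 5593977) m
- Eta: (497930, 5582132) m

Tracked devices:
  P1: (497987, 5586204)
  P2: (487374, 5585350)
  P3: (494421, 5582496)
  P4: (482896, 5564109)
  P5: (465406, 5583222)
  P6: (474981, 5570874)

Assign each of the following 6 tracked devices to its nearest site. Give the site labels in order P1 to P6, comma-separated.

P1 → Eta (d²=16584433.00)
P2 → Mu (d²=64270154.00)
P3 → Eta (d²=12445577.00)
P4 → Lambda (d²=69993793.00)
P5 → Kappa (d²=30092616.00)
P6 → Theta (d²=232039208.00)

Eta, Mu, Eta, Lambda, Kappa, Theta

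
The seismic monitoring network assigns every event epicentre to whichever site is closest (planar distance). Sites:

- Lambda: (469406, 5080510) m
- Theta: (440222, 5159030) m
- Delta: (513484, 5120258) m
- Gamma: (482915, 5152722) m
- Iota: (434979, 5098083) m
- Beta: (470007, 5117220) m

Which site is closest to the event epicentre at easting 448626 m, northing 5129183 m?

Squared distances to each site:
Lambda: 2800869329.000; Theta: 961470625.000; Delta: 4286215789.000; Gamma: 1729820042.000; Iota: 1153450609.000; Beta: 600260530.000.
Minimum at Beta.

Beta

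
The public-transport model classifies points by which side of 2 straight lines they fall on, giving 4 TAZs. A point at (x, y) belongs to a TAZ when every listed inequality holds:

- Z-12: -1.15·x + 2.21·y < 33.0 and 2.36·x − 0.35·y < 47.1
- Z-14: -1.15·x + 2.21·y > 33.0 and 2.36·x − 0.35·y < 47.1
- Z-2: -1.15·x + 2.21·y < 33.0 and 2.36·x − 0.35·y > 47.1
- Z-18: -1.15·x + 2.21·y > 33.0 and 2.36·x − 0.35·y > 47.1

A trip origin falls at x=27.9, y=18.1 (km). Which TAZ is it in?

Z-2

-1.15·27.9 + 2.21·18.1 = 7.916, which is < 33.0
2.36·27.9 − 0.35·18.1 = 59.509, which is > 47.1
This sign pattern matches Z-2.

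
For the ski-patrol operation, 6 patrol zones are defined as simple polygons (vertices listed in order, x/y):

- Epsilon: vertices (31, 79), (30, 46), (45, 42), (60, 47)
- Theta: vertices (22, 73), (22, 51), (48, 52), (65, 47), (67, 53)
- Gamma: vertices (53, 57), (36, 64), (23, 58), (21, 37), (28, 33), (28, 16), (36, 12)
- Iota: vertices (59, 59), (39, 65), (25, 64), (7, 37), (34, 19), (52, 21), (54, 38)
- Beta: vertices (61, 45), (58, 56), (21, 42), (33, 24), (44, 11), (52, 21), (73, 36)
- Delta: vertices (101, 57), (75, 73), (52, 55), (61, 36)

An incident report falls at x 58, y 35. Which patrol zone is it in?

Cast a ray rightward from (58, 35). For each polygon, the edges (by vertex number in listed order) whose endpoints lie on opposite sides of y = 35, where each meets that height, and whether that is right or left of the point:
Epsilon: no edge straddles that height → 0 crossings.
Theta: no edge straddles that height → 0 crossings.
Gamma: 4–5 at x≈24.5 (left), 7–1 at x≈44.7 (left) → 0 crossings.
Iota: 4–5 at x≈10.0 (left), 6–7 at x≈53.6 (left) → 0 crossings.
Beta: 3–4 at x≈25.7 (left), 6–7 at x≈71.6 (right) → 1 crossing.
Delta: no edge straddles that height → 0 crossings.
Only Beta has an odd count, so the point is inside Beta.

Beta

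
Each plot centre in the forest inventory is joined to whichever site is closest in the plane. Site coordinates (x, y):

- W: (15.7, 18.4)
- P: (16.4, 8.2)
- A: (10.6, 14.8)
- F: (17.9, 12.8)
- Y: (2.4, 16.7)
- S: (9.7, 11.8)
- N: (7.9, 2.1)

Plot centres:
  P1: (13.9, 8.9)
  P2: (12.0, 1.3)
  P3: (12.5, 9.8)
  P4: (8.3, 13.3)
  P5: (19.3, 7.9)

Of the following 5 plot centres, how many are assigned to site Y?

0

P1 → P
P2 → N
P3 → S
P4 → S
P5 → P
0 of the 5 go to Y.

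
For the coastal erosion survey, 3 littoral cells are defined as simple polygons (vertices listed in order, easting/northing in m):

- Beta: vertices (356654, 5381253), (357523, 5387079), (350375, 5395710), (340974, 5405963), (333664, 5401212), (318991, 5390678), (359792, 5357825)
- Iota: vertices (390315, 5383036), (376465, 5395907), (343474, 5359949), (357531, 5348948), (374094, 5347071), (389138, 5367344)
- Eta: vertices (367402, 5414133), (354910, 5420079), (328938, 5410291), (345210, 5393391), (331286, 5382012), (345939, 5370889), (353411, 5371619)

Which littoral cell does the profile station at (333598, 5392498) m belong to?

Cast a ray rightward from (333598, 5392498). For each polygon, the edges (by vertex number in listed order) whose endpoints lie on opposite sides of northing = 5392498, where each meets that height, and whether that is right or left of the point:
Beta: 2–3 at easting≈353035.1 (right), 5–6 at easting≈321526.1 (left) → 1 crossing.
Iota: 1–2 at easting≈380133.3 (right), 2–3 at easting≈373337.3 (right) → 2 crossings.
Eta: 4–5 at easting≈344117.3 (right), 7–1 at easting≈360282.1 (right) → 2 crossings.
Only Beta has an odd count, so the point is inside Beta.

Beta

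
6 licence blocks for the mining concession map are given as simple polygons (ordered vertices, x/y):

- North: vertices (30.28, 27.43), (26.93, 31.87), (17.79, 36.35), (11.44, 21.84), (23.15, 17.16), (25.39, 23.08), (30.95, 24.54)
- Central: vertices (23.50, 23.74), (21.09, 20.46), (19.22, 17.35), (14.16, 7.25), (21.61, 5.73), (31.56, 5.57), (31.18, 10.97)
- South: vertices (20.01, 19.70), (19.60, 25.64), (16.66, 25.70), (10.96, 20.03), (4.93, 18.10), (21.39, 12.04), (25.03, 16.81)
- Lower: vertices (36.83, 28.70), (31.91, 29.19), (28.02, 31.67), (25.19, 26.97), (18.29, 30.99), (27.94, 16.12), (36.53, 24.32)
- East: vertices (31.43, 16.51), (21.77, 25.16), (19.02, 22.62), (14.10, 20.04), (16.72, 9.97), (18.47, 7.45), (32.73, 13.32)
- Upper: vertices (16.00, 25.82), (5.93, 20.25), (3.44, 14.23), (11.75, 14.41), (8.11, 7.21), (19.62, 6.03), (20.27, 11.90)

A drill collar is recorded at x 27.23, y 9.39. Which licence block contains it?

Cast a ray rightward from (27.23, 9.39). For each polygon, the edges (by vertex number in listed order) whose endpoints lie on opposite sides of y = 9.39, where each meets that height, and whether that is right or left of the point:
North: no edge straddles that height → 0 crossings.
Central: 3–4 at x≈15.232 (left), 6–7 at x≈31.291 (right) → 1 crossing.
South: no edge straddles that height → 0 crossings.
Lower: no edge straddles that height → 0 crossings.
East: 5–6 at x≈17.123 (left), 6–7 at x≈23.183 (left) → 0 crossings.
Upper: 4–5 at x≈9.212 (left), 6–7 at x≈19.992 (left) → 0 crossings.
Only Central has an odd count, so the point is inside Central.

Central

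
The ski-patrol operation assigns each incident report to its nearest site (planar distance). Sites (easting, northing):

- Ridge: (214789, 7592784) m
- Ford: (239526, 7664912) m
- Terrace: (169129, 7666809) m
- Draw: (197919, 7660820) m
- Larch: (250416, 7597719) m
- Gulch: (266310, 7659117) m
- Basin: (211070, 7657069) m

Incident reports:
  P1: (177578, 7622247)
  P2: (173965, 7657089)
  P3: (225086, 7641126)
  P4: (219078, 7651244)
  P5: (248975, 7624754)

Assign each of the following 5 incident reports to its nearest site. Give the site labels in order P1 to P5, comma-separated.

P1 → Draw (d²=1901632610.00)
P2 → Terrace (d²=117865296.00)
P3 → Basin (d²=450627505.00)
P4 → Basin (d²=98058689.00)
P5 → Larch (d²=732967706.00)

Draw, Terrace, Basin, Basin, Larch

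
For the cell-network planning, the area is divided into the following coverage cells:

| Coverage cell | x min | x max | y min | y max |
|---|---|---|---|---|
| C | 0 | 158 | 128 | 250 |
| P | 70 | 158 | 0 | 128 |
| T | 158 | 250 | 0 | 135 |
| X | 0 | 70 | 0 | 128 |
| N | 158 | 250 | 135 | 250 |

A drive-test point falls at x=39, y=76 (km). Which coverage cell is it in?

The point has x = 39 and y = 76.
Only X satisfies 0 ≤ x ≤ 70 and 0 ≤ y ≤ 128.

X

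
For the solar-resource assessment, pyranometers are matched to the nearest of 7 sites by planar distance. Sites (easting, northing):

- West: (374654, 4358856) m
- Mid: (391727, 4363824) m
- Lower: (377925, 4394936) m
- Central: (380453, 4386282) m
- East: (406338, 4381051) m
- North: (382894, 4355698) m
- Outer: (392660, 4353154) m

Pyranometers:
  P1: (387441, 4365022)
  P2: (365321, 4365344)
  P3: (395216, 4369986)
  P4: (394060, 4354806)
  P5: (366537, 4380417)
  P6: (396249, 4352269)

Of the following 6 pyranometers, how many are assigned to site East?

0

P1 → Mid
P2 → West
P3 → Mid
P4 → Outer
P5 → Central
P6 → Outer
0 of the 6 go to East.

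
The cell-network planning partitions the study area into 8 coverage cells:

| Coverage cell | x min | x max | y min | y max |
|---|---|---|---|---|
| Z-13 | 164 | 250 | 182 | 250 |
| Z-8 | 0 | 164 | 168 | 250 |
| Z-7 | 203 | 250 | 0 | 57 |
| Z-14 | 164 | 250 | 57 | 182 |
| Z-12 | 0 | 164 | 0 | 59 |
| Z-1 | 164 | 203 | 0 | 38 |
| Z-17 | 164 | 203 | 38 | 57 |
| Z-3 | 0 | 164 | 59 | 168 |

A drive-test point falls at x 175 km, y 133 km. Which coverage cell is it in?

Z-14

The point has x = 175 and y = 133.
Only Z-14 satisfies 164 ≤ x ≤ 250 and 57 ≤ y ≤ 182.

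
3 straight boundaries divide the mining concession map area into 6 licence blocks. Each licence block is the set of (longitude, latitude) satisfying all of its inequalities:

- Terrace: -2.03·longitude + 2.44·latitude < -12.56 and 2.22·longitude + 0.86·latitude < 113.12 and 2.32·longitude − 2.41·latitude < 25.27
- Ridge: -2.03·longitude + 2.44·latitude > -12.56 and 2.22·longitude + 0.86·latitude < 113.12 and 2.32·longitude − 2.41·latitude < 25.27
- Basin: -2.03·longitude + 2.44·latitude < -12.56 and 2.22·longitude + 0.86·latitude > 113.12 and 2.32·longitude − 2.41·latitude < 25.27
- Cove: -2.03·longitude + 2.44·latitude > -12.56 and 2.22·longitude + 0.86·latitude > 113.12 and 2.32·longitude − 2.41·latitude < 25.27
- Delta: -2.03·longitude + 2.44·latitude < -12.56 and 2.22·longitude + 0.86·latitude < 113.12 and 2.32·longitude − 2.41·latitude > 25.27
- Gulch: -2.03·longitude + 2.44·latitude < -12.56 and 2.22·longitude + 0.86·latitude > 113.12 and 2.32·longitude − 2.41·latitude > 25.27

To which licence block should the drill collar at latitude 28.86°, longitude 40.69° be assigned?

Cove

-2.03·40.69 + 2.44·28.86 = -12.182, which is > -12.56
2.22·40.69 + 0.86·28.86 = 115.151, which is > 113.12
2.32·40.69 − 2.41·28.86 = 24.848, which is < 25.27
This sign pattern matches Cove.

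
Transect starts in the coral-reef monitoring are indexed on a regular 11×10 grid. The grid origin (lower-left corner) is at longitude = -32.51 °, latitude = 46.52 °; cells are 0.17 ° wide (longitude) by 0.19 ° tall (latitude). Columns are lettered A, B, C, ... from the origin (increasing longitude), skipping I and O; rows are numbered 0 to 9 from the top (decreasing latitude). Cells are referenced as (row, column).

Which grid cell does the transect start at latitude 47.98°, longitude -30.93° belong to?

Column index: ⌊(-30.93 − -32.51) / 0.17⌋ = ⌊9.294⌋ = 9 → column K
Row offset from origin: ⌊(47.98 − 46.52) / 0.19⌋ = ⌊7.684⌋ = 7 → row 2 (counted from top)

(2, K)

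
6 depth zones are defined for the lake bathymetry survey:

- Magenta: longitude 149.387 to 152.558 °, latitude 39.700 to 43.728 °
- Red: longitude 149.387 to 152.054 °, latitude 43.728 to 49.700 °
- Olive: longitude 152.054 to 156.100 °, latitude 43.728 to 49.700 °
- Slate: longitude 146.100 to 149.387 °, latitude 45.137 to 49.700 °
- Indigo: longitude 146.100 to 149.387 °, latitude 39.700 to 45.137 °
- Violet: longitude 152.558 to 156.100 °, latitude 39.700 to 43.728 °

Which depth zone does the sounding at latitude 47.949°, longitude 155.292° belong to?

The point has longitude = 155.292 and latitude = 47.949.
Only Olive satisfies 152.054 ≤ longitude ≤ 156.100 and 43.728 ≤ latitude ≤ 49.700.

Olive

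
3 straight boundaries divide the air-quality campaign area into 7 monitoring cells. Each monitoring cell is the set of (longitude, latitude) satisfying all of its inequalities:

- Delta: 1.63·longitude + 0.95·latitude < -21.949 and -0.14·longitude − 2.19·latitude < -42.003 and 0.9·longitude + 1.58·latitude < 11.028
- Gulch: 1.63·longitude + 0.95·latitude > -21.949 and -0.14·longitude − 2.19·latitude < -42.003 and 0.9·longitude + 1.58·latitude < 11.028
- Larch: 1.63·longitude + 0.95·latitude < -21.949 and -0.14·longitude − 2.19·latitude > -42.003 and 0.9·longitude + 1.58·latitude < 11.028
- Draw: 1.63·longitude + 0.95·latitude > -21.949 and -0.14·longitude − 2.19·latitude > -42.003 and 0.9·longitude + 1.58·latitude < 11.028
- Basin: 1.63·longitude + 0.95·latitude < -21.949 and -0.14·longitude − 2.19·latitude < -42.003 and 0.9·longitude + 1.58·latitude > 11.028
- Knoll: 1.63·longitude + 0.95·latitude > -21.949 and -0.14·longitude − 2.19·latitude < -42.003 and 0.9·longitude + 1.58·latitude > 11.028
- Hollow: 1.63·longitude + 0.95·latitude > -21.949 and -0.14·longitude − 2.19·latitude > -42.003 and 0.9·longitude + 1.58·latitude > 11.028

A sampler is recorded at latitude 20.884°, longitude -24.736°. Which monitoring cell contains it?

Gulch

1.63·-24.736 + 0.95·20.884 = -20.480, which is > -21.949
-0.14·-24.736 − 2.19·20.884 = -42.273, which is < -42.003
0.9·-24.736 + 1.58·20.884 = 10.734, which is < 11.028
This sign pattern matches Gulch.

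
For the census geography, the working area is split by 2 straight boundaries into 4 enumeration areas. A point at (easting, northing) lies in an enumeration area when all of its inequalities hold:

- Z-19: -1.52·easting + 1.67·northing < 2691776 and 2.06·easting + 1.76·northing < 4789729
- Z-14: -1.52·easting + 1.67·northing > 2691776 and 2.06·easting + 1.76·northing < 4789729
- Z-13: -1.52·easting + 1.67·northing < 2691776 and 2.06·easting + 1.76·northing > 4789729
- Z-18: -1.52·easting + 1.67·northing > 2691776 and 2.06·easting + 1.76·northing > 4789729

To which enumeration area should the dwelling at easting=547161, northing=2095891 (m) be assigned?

-1.52·547161 + 1.67·2095891 = 2668453.250, which is < 2691776
2.06·547161 + 1.76·2095891 = 4815919.820, which is > 4789729
This sign pattern matches Z-13.

Z-13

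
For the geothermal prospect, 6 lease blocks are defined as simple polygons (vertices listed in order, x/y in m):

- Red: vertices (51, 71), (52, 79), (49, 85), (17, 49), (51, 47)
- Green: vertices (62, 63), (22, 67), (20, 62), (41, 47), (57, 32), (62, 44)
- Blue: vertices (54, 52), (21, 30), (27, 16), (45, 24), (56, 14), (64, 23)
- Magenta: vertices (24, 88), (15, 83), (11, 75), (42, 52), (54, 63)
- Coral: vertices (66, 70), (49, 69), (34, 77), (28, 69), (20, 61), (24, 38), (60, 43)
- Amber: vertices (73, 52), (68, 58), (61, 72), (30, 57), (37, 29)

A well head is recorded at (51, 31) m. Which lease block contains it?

Blue

Cast a ray rightward from (51, 31). For each polygon, the edges (by vertex number in listed order) whose endpoints lie on opposite sides of y = 31, where each meets that height, and whether that is right or left of the point:
Red: no edge straddles that height → 0 crossings.
Green: no edge straddles that height → 0 crossings.
Blue: 1–2 at x≈22.5 (left), 6–1 at x≈61.2 (right) → 1 crossing.
Magenta: no edge straddles that height → 0 crossings.
Coral: no edge straddles that height → 0 crossings.
Amber: 4–5 at x≈36.5 (left), 5–1 at x≈40.1 (left) → 0 crossings.
Only Blue has an odd count, so the point is inside Blue.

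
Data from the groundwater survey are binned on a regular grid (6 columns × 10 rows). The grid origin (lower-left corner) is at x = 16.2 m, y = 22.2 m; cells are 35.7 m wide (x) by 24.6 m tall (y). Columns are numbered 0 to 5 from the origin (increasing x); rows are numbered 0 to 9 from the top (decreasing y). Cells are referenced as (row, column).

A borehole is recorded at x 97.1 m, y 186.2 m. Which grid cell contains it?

(3, 2)

Column index: ⌊(97.1 − 16.2) / 35.7⌋ = ⌊2.266⌋ = 2
Row offset from origin: ⌊(186.2 − 22.2) / 24.6⌋ = ⌊6.667⌋ = 6 → row 3 (counted from top)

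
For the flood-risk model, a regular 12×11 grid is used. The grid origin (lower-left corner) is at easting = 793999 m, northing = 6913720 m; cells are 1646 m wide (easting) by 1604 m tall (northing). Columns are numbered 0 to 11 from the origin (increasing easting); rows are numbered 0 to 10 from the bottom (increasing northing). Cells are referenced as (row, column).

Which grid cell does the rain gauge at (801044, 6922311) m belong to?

Column index: ⌊(801044 − 793999) / 1646⌋ = ⌊4.280⌋ = 4
Row offset from origin: ⌊(6922311 − 6913720) / 1604⌋ = ⌊5.356⌋ = 5 → row 5

(5, 4)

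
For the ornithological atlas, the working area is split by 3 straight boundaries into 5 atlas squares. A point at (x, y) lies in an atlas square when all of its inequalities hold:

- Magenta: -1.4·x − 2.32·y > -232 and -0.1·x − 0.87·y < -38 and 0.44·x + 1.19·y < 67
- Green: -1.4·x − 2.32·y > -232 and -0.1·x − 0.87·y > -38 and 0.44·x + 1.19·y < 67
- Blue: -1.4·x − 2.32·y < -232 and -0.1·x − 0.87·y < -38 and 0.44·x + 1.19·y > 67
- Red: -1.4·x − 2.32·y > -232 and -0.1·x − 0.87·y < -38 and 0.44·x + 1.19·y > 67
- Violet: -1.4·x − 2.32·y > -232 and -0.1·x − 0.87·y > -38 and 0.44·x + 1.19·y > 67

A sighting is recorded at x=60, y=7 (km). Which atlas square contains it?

Green

-1.4·60 − 2.32·7 = -100.240, which is > -232
-0.1·60 − 0.87·7 = -12.090, which is > -38
0.44·60 + 1.19·7 = 34.730, which is < 67
This sign pattern matches Green.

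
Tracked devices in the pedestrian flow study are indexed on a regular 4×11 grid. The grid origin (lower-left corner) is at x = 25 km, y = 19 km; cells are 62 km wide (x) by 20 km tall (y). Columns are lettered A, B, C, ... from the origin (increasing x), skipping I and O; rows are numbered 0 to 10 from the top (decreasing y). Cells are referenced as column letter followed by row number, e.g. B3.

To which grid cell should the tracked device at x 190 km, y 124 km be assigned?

Column index: ⌊(190 − 25) / 62⌋ = ⌊2.661⌋ = 2 → column C
Row offset from origin: ⌊(124 − 19) / 20⌋ = ⌊5.250⌋ = 5 → row 5 (counted from top)

C5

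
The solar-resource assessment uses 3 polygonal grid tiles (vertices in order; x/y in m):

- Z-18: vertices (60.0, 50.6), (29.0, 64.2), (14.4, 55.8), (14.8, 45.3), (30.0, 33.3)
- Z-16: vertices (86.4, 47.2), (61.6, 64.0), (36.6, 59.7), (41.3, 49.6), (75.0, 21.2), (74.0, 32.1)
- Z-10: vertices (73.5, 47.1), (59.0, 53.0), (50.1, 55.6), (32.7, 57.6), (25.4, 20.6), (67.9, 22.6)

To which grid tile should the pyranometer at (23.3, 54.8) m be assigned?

Cast a ray rightward from (23.3, 54.8). For each polygon, the edges (by vertex number in listed order) whose endpoints lie on opposite sides of y = 54.8, where each meets that height, and whether that is right or left of the point:
Z-18: 1–2 at x≈50.43 (right), 3–4 at x≈14.44 (left) → 1 crossing.
Z-16: 1–2 at x≈75.18 (right), 3–4 at x≈38.88 (right) → 2 crossings.
Z-10: 2–3 at x≈52.84 (right), 4–5 at x≈32.15 (right) → 2 crossings.
Only Z-18 has an odd count, so the point is inside Z-18.

Z-18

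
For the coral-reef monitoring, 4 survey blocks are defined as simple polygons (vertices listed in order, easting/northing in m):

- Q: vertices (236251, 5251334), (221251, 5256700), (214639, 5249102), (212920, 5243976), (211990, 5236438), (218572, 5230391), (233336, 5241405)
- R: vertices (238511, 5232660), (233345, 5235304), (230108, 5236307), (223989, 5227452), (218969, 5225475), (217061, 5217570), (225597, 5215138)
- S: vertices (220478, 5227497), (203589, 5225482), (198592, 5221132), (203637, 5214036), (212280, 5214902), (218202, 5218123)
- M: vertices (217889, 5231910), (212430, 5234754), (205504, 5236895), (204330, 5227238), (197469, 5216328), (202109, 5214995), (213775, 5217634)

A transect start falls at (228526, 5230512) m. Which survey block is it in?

R

Cast a ray rightward from (228526, 5230512). For each polygon, the edges (by vertex number in listed order) whose endpoints lie on opposite sides of northing = 5230512, where each meets that height, and whether that is right or left of the point:
Q: 5–6 at easting≈218440.3 (left), 6–7 at easting≈218734.2 (left) → 0 crossings.
R: 3–4 at easting≈226103.5 (left), 7–1 at easting≈236927.9 (right) → 1 crossing.
S: no edge straddles that height → 0 crossings.
M: 3–4 at easting≈204728.0 (left), 7–1 at easting≈217486.1 (left) → 0 crossings.
Only R has an odd count, so the point is inside R.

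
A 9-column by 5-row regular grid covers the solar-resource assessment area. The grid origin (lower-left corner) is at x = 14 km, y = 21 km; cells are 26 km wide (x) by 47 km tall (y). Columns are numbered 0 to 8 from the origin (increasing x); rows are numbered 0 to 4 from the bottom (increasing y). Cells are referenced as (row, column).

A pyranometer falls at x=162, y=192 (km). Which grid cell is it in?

(3, 5)

Column index: ⌊(162 − 14) / 26⌋ = ⌊5.692⌋ = 5
Row offset from origin: ⌊(192 − 21) / 47⌋ = ⌊3.638⌋ = 3 → row 3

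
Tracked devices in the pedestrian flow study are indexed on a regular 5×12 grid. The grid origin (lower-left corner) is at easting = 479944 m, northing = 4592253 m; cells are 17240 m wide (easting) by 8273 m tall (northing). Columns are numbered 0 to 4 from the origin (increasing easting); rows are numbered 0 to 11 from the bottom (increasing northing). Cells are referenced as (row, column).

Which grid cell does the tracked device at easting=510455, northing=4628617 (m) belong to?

(4, 1)

Column index: ⌊(510455 − 479944) / 17240⌋ = ⌊1.770⌋ = 1
Row offset from origin: ⌊(4628617 − 4592253) / 8273⌋ = ⌊4.396⌋ = 4 → row 4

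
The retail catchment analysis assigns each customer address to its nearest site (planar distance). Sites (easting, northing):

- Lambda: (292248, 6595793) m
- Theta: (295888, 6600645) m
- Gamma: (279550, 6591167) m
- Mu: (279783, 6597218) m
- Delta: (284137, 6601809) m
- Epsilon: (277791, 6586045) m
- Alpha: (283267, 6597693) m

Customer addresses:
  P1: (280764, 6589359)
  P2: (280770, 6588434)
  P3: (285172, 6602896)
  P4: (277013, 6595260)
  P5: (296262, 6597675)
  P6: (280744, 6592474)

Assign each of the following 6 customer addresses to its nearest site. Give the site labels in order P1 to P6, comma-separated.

P1 → Gamma (d²=4742660.00)
P2 → Gamma (d²=8957689.00)
P3 → Delta (d²=2252794.00)
P4 → Mu (d²=11506664.00)
P5 → Theta (d²=8960776.00)
P6 → Gamma (d²=3133885.00)

Gamma, Gamma, Delta, Mu, Theta, Gamma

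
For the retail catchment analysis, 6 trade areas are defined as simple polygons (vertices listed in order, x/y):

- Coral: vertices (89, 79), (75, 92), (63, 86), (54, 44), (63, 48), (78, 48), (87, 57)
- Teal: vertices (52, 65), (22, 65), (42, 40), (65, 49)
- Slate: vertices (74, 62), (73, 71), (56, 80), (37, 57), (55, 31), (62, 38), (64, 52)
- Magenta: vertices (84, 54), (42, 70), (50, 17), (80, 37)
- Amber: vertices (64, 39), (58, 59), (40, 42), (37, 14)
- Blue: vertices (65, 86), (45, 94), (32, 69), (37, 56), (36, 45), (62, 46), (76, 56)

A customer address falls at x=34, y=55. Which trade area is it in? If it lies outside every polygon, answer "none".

Cast a ray rightward from (34, 55). For each polygon, the edges (by vertex number in listed order) whose endpoints lie on opposite sides of y = 55, where each meets that height, and whether that is right or left of the point:
Coral: 3–4 at x≈56.4 (right), 6–7 at x≈85.0 (right) → 2 crossings.
Teal: 2–3 at x≈30.0 (left), 4–1 at x≈60.1 (right) → 1 crossing.
Slate: 4–5 at x≈38.4 (right), 7–1 at x≈67.0 (right) → 2 crossings.
Magenta: 1–2 at x≈81.4 (right), 2–3 at x≈44.3 (right) → 2 crossings.
Amber: 1–2 at x≈59.2 (right), 2–3 at x≈53.8 (right) → 2 crossings.
Blue: 4–5 at x≈36.9 (right), 6–7 at x≈74.6 (right) → 2 crossings.
Only Teal has an odd count, so the point is inside Teal.

Teal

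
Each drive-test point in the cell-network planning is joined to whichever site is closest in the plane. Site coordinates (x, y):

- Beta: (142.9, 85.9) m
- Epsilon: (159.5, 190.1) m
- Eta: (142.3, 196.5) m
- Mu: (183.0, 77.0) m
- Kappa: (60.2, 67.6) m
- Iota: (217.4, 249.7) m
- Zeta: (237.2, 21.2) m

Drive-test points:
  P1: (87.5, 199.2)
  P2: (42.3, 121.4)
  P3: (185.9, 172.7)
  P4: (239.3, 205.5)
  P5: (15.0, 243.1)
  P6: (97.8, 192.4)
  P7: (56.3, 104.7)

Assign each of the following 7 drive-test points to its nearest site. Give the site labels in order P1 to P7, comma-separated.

Eta, Kappa, Epsilon, Iota, Eta, Eta, Kappa

P1 → Eta (d²=3010.33)
P2 → Kappa (d²=3214.85)
P3 → Epsilon (d²=999.72)
P4 → Iota (d²=2433.25)
P5 → Eta (d²=18376.85)
P6 → Eta (d²=1997.06)
P7 → Kappa (d²=1391.62)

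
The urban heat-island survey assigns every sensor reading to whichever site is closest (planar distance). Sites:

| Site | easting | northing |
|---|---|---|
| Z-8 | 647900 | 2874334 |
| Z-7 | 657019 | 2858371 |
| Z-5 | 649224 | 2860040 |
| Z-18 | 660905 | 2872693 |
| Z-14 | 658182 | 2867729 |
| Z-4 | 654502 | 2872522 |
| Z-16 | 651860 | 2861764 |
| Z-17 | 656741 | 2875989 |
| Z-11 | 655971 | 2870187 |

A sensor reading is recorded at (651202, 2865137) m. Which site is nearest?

Z-16

Squared distances to each site:
Z-8: 95488013.000; Z-7: 79616245.000; Z-5: 29891893.000; Z-18: 151241345.000; Z-14: 55438864.000; Z-4: 65428225.000; Z-16: 11810093.000; Z-17: 148446425.000; Z-11: 48245861.000.
Minimum at Z-16.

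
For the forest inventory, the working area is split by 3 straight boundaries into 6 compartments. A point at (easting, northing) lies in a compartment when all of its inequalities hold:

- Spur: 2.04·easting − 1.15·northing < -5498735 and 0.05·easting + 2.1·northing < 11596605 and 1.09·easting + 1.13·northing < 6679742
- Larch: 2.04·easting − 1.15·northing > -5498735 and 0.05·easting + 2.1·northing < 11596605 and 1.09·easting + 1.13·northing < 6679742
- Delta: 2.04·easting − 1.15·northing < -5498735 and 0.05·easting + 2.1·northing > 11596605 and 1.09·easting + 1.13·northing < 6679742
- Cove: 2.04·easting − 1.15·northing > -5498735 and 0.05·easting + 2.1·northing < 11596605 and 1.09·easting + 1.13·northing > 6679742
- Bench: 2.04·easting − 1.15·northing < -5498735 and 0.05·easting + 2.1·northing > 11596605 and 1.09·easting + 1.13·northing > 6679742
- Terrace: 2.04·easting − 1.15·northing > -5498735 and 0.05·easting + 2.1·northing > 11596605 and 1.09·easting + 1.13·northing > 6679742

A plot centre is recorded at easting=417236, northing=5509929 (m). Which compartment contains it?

2.04·417236 − 1.15·5509929 = -5485256.910, which is > -5498735
0.05·417236 + 2.1·5509929 = 11591712.700, which is < 11596605
1.09·417236 + 1.13·5509929 = 6681007.010, which is > 6679742
This sign pattern matches Cove.

Cove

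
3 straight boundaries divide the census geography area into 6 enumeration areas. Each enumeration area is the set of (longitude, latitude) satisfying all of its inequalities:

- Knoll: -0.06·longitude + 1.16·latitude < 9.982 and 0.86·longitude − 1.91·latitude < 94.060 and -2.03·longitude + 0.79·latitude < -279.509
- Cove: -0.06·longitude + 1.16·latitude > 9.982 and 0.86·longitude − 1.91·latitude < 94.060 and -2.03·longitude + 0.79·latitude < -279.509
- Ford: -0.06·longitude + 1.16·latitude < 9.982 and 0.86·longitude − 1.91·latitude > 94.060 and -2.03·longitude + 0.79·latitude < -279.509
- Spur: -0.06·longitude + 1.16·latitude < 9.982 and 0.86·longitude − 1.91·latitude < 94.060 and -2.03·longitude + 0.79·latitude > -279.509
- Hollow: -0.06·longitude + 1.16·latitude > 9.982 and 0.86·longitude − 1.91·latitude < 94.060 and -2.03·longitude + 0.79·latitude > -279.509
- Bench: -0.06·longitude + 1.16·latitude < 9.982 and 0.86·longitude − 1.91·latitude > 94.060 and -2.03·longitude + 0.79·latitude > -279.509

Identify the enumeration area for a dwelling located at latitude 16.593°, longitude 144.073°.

Hollow

-0.06·144.073 + 1.16·16.593 = 10.603, which is > 9.982
0.86·144.073 − 1.91·16.593 = 92.210, which is < 94.060
-2.03·144.073 + 0.79·16.593 = -279.360, which is > -279.509
This sign pattern matches Hollow.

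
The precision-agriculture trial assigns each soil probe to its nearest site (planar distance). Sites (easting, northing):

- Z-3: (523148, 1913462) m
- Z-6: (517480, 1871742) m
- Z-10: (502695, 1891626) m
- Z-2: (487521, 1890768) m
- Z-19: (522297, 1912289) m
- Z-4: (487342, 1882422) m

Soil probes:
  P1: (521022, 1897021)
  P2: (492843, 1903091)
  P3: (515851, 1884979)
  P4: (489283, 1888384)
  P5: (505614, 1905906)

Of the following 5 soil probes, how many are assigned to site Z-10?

P1 → Z-19
P2 → Z-2
P3 → Z-6
P4 → Z-2
P5 → Z-10
1 of the 5 goes to Z-10.

1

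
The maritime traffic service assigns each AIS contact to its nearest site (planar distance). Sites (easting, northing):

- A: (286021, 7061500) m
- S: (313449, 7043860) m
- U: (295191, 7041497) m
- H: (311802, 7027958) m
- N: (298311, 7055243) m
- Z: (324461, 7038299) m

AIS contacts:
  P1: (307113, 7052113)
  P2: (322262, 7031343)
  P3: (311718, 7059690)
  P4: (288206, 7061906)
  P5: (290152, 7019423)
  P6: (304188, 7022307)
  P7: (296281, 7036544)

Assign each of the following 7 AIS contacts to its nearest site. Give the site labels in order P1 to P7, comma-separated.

N, Z, N, A, U, H, U

P1 → N (d²=87272104.00)
P2 → Z (d²=53221537.00)
P3 → N (d²=199523458.00)
P4 → A (d²=4939061.00)
P5 → U (d²=512652997.00)
P6 → H (d²=89906797.00)
P7 → U (d²=25720309.00)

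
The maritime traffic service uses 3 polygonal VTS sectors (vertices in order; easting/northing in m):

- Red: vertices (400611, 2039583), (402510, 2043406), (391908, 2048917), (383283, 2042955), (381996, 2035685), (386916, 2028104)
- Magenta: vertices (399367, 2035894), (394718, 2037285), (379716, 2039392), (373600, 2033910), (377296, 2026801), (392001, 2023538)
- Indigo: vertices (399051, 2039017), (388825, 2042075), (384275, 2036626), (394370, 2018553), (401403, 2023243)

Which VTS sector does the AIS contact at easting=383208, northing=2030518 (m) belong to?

Cast a ray rightward from (383208, 2030518). For each polygon, the edges (by vertex number in listed order) whose endpoints lie on opposite sides of northing = 2030518, where each meets that height, and whether that is right or left of the point:
Red: 5–6 at easting≈385349.3 (right), 6–1 at easting≈389796.0 (right) → 2 crossings.
Magenta: 4–5 at easting≈375363.5 (left), 6–1 at easting≈396162.1 (right) → 1 crossing.
Indigo: 3–4 at easting≈387686.7 (right), 5–1 at easting≈400318.3 (right) → 2 crossings.
Only Magenta has an odd count, so the point is inside Magenta.

Magenta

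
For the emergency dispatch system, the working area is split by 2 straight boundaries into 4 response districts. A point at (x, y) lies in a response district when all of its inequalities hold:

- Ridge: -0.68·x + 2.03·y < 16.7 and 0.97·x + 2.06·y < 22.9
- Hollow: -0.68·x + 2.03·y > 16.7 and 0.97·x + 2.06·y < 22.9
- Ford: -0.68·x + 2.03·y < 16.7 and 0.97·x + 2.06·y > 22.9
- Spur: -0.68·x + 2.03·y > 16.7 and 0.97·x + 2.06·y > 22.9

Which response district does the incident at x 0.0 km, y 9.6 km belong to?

-0.68·0.0 + 2.03·9.6 = 19.488, which is > 16.7
0.97·0.0 + 2.06·9.6 = 19.776, which is < 22.9
This sign pattern matches Hollow.

Hollow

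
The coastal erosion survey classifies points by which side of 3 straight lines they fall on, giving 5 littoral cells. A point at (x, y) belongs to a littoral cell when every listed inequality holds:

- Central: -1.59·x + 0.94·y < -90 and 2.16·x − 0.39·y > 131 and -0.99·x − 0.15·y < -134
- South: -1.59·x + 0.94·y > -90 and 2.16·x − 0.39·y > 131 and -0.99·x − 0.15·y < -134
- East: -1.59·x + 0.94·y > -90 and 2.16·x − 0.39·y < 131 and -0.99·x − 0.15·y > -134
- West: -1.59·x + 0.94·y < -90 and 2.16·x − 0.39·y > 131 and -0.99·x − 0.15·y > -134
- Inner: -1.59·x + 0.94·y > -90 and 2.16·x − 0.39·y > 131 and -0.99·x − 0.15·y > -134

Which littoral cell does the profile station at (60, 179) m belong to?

-1.59·60 + 0.94·179 = 72.860, which is > -90
2.16·60 − 0.39·179 = 59.790, which is < 131
-0.99·60 − 0.15·179 = -86.250, which is > -134
This sign pattern matches East.

East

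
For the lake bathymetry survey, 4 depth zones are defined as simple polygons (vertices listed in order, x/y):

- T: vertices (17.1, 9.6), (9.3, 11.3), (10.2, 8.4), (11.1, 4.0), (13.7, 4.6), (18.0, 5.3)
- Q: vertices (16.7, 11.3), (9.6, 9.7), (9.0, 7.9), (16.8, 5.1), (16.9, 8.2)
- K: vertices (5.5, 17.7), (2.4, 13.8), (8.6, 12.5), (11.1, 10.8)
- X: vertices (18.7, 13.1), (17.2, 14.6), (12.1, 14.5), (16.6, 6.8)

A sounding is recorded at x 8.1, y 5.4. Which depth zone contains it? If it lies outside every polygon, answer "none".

none

Cast a ray rightward from (8.1, 5.4). For each polygon, the edges (by vertex number in listed order) whose endpoints lie on opposite sides of y = 5.4, where each meets that height, and whether that is right or left of the point:
T: 3–4 at x≈10.81 (right), 6–1 at x≈17.98 (right) → 2 crossings.
Q: 3–4 at x≈15.96 (right), 4–5 at x≈16.81 (right) → 2 crossings.
K: no edge straddles that height → 0 crossings.
X: no edge straddles that height → 0 crossings.
All counts are even, so the point lies outside every listed polygon.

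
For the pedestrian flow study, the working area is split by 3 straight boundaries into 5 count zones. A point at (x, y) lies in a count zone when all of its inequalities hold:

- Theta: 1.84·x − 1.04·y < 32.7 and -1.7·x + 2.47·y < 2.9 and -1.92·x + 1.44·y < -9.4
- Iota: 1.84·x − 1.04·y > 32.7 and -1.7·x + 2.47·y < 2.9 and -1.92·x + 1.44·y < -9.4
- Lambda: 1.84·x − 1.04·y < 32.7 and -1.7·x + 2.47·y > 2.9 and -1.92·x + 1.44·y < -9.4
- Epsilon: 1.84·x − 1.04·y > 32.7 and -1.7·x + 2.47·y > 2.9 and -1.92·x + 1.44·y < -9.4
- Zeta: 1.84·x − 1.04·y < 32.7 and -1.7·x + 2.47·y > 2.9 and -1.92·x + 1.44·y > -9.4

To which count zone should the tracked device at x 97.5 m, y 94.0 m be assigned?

Epsilon

1.84·97.5 − 1.04·94.0 = 81.640, which is > 32.7
-1.7·97.5 + 2.47·94.0 = 66.430, which is > 2.9
-1.92·97.5 + 1.44·94.0 = -51.840, which is < -9.4
This sign pattern matches Epsilon.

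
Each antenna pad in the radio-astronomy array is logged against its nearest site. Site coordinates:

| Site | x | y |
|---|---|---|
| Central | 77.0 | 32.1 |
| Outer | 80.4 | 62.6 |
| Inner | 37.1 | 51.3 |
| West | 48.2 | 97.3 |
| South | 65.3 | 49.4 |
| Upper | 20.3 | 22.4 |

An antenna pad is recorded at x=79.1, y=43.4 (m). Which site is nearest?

Squared distances to each site:
Central: 132.100; Outer: 370.330; Inner: 1826.410; West: 3860.020; South: 226.440; Upper: 3898.440.
Minimum at Central.

Central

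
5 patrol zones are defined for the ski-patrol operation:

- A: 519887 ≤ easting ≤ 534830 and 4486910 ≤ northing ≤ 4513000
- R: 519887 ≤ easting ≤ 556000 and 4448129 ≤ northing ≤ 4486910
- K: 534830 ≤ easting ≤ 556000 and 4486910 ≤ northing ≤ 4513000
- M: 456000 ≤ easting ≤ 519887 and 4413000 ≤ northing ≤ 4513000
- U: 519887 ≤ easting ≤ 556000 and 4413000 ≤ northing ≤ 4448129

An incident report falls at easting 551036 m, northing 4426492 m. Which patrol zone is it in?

U

The point has easting = 551036 and northing = 4426492.
Only U satisfies 519887 ≤ easting ≤ 556000 and 4413000 ≤ northing ≤ 4448129.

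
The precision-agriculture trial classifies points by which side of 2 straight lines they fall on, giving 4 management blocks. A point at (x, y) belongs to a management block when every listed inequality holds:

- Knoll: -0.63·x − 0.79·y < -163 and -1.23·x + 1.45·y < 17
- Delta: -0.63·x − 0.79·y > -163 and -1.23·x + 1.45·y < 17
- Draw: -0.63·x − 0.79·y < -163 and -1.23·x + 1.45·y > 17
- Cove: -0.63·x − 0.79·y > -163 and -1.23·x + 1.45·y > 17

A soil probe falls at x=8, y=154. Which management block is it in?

-0.63·8 − 0.79·154 = -126.700, which is > -163
-1.23·8 + 1.45·154 = 213.460, which is > 17
This sign pattern matches Cove.

Cove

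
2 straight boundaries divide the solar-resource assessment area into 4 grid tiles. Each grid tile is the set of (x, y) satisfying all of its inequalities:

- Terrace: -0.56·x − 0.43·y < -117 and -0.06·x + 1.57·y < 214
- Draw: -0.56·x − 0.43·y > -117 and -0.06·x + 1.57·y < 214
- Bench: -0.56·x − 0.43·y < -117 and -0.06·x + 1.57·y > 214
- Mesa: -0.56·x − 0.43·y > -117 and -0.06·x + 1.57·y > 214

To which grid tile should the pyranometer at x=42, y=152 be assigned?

-0.56·42 − 0.43·152 = -88.880, which is > -117
-0.06·42 + 1.57·152 = 236.120, which is > 214
This sign pattern matches Mesa.

Mesa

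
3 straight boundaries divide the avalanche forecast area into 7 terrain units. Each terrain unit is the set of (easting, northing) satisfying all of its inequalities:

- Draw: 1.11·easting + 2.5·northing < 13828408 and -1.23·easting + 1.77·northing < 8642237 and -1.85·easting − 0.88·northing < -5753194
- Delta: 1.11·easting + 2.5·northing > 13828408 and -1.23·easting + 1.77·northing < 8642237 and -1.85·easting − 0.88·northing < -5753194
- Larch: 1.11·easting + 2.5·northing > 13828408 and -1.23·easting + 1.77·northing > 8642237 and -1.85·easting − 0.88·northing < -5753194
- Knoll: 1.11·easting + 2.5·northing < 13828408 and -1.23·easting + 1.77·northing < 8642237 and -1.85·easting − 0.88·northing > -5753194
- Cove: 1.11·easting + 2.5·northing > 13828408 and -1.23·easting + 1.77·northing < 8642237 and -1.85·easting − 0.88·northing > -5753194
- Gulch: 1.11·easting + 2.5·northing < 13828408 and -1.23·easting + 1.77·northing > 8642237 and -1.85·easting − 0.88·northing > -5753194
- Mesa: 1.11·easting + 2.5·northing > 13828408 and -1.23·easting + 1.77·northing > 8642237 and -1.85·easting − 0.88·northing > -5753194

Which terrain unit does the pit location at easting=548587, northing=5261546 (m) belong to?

1.11·548587 + 2.5·5261546 = 13762796.570, which is < 13828408
-1.23·548587 + 1.77·5261546 = 8638174.410, which is < 8642237
-1.85·548587 − 0.88·5261546 = -5645046.430, which is > -5753194
This sign pattern matches Knoll.

Knoll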